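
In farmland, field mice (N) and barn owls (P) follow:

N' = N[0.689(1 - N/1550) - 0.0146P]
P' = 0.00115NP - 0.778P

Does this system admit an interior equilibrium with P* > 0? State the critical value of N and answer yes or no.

The predator equation gives dP/dt > 0 only when N > 0.778/0.00115 = 677.
Without the predator, N → K = 1550. Since 1550 > 677, the predator can invade and persist.

Threshold N = 677; K > 677, so yes, the predator persists.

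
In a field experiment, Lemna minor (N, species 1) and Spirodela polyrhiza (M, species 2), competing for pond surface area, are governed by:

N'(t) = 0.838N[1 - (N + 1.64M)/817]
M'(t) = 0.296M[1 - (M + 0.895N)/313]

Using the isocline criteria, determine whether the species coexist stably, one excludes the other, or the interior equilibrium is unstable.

Compare the nullcline intercepts: K1/α12 = 817/1.64 = 498 > K2 = 313; K2/α21 = 313/0.895 = 350 < K1 = 817.
Since the inequalities point opposite ways, species 1 can invade but species 2 cannot.

species 1 excludes species 2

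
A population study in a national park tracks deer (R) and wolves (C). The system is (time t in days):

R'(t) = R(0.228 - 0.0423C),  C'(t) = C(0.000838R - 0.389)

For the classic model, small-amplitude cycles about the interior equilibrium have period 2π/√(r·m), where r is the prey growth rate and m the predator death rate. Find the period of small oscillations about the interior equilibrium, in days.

Here r = 0.228 and m = 0.389, so r·m = 0.0887.
ω = √0.0887 = 0.298 per day, hence T = 2π/ω ≈ 21.1 days.

T ≈ 21.1 days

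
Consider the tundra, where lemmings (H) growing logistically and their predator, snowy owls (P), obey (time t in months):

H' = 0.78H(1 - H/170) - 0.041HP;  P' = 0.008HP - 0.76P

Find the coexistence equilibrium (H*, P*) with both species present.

From dP/dt = 0 with P > 0: 0.008H* = 0.76, so H* = 95.
Substitute into dH/dt = 0: 0.78(1 - 95/170) = 0.041P*.
The bracket is 0.441, giving P* = 0.344/0.041 = 8.39.

H* ≈ 95, P* ≈ 8.39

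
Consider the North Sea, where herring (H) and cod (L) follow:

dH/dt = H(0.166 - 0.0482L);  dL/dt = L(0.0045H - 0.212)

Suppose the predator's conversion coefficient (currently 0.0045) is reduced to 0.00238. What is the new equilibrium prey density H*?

H* ≈ 89.1

At the interior fixed point, setting dL/dt = 0 with L > 0 fixes H* = (predator death rate)/(HL coefficient) — independent of the other coefficients.
With the change, H* = 0.212/0.00238 = 89.1; it rises from 47.1.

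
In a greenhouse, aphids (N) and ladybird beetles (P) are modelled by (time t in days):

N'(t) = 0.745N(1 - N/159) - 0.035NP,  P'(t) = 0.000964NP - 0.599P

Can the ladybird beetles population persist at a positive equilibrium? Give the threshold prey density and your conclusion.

Threshold N = 621; K < 621, so no, the predator goes extinct.

The predator equation gives dP/dt > 0 only when N > 0.599/0.000964 = 621.
Without the predator, N → K = 159. Since 159 < 621, the predator cannot invade.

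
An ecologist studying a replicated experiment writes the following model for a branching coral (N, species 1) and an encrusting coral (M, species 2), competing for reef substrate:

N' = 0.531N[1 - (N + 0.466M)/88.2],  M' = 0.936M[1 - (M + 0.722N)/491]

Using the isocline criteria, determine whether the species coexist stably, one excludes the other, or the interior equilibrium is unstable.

Compare the nullcline intercepts: K1/α12 = 88.2/0.466 = 189 < K2 = 491; K2/α21 = 491/0.722 = 680 > K1 = 88.2.
Since the inequalities point opposite ways, species 2 can invade but species 1 cannot.

species 2 excludes species 1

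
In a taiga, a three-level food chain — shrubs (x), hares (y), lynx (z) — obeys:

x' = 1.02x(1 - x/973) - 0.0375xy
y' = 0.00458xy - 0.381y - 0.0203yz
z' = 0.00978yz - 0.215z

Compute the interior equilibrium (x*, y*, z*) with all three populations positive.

From dz/dt = 0: 0.00978y* = 0.215, so y* = 22.
From dx/dt = 0: 1.02(1 - x*/973) = 0.0375·22, giving x* = 973·(1 - 0.808) = 187.
From dy/dt = 0: 0.00458·187 - 0.381 = 0.0203z*, so z* = 0.474/0.0203 = 23.3.

x* ≈ 187, y* ≈ 22, z* ≈ 23.3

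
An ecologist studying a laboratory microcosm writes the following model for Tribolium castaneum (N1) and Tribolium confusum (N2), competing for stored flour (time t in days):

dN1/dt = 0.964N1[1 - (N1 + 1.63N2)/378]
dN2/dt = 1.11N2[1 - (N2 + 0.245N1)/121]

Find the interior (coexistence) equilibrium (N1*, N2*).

Setting both brackets to zero gives the nullclines N1 + 1.63N2 = 378 and 0.245N1 + N2 = 121.
Substituting N2 = 121 - 0.245N1 into the first: N1(1 - 1.63·0.245) = 378 - 1.63·121.
So N1* = 181/0.601 = 301, and then N2* = 121 - 0.245·301 = 47.3.

N1* ≈ 301, N2* ≈ 47.3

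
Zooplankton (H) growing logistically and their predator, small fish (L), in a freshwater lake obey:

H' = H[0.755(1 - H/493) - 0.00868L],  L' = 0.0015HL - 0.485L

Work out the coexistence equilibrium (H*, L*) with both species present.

H* ≈ 323, L* ≈ 29.9

From dL/dt = 0 with L > 0: 0.0015H* = 0.485, so H* = 323.
Substitute into dH/dt = 0: 0.755(1 - 323/493) = 0.00868L*.
The bracket is 0.344, giving L* = 0.26/0.00868 = 29.9.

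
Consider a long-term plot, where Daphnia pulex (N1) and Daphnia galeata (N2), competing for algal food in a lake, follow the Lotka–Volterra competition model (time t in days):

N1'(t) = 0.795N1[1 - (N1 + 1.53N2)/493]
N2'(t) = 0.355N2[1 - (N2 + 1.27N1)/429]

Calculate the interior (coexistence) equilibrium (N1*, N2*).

Setting both brackets to zero gives the nullclines N1 + 1.53N2 = 493 and 1.27N1 + N2 = 429.
Substituting N2 = 429 - 1.27N1 into the first: N1(1 - 1.53·1.27) = 493 - 1.53·429.
So N1* = -163/-0.943 = 173, and then N2* = 429 - 1.27·173 = 209.

N1* ≈ 173, N2* ≈ 209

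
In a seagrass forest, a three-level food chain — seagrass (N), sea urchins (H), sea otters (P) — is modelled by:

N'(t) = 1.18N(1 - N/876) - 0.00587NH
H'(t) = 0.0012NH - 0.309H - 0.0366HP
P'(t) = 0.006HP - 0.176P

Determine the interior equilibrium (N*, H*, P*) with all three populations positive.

From dP/dt = 0: 0.006H* = 0.176, so H* = 29.3.
From dN/dt = 0: 1.18(1 - N*/876) = 0.00587·29.3, giving N* = 876·(1 - 0.146) = 748.
From dH/dt = 0: 0.0012·748 - 0.309 = 0.0366P*, so P* = 0.589/0.0366 = 16.1.

N* ≈ 748, H* ≈ 29.3, P* ≈ 16.1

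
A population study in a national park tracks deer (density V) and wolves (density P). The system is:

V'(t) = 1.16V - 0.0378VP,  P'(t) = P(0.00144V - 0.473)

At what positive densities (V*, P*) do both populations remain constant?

Set dP/dt = 0 with P > 0: 0.00144V - 0.473 = 0, so V* = 0.473/0.00144 = 328.
Set dV/dt = 0 with V > 0: 1.16 - 0.0378P = 0, so P* = 1.16/0.0378 = 30.7.

V* ≈ 328, P* ≈ 30.7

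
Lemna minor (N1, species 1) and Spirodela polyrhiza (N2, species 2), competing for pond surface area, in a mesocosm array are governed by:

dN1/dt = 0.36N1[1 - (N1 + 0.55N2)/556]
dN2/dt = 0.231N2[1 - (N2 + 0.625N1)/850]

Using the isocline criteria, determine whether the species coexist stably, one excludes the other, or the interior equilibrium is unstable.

Compare the nullcline intercepts: K1/α12 = 556/0.55 = 1010 > K2 = 850; K2/α21 = 850/0.625 = 1360 > K1 = 556.
Since both inequalities hold, each species can invade when rare, so the interior equilibrium is stable.

stable coexistence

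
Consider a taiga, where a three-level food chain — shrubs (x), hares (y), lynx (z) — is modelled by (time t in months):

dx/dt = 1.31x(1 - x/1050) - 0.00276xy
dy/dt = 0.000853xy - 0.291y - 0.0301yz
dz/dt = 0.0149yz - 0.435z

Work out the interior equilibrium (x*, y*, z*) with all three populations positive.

x* ≈ 985, y* ≈ 29.2, z* ≈ 18.3

From dz/dt = 0: 0.0149y* = 0.435, so y* = 29.2.
From dx/dt = 0: 1.31(1 - x*/1050) = 0.00276·29.2, giving x* = 1050·(1 - 0.0615) = 985.
From dy/dt = 0: 0.000853·985 - 0.291 = 0.0301z*, so z* = 0.55/0.0301 = 18.3.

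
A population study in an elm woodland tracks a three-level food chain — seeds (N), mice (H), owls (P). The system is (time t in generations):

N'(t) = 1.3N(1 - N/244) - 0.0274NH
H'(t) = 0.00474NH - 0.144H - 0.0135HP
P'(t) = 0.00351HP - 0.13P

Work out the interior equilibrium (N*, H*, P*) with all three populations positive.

N* ≈ 53.5, H* ≈ 37, P* ≈ 8.13

From dP/dt = 0: 0.00351H* = 0.13, so H* = 37.
From dN/dt = 0: 1.3(1 - N*/244) = 0.0274·37, giving N* = 244·(1 - 0.781) = 53.5.
From dH/dt = 0: 0.00474·53.5 - 0.144 = 0.0135P*, so P* = 0.11/0.0135 = 8.13.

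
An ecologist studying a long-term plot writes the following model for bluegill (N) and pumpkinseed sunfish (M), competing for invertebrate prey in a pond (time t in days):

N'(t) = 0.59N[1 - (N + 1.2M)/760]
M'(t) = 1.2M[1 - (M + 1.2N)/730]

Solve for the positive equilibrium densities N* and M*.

N* ≈ 264, M* ≈ 414

Setting both brackets to zero gives the nullclines N + 1.2M = 760 and 1.2N + M = 730.
Substituting M = 730 - 1.2N into the first: N(1 - 1.2·1.2) = 760 - 1.2·730.
So N* = -116/-0.44 = 264, and then M* = 730 - 1.2·264 = 414.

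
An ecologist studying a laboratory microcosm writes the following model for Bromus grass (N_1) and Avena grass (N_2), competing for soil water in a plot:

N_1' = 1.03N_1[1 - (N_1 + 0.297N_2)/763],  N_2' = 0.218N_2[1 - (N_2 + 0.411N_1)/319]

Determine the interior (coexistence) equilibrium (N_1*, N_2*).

N_1* ≈ 761, N_2* ≈ 6.16

Setting both brackets to zero gives the nullclines N_1 + 0.297N_2 = 763 and 0.411N_1 + N_2 = 319.
Substituting N_2 = 319 - 0.411N_1 into the first: N_1(1 - 0.297·0.411) = 763 - 0.297·319.
So N_1* = 668/0.878 = 761, and then N_2* = 319 - 0.411·761 = 6.16.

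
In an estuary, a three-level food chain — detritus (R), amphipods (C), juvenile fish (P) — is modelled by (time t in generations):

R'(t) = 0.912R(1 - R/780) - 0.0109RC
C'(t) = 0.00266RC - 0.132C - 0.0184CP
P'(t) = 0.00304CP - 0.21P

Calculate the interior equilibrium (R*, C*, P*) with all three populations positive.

From dP/dt = 0: 0.00304C* = 0.21, so C* = 69.1.
From dR/dt = 0: 0.912(1 - R*/780) = 0.0109·69.1, giving R* = 780·(1 - 0.826) = 136.
From dC/dt = 0: 0.00266·136 - 0.132 = 0.0184P*, so P* = 0.23/0.0184 = 12.5.

R* ≈ 136, C* ≈ 69.1, P* ≈ 12.5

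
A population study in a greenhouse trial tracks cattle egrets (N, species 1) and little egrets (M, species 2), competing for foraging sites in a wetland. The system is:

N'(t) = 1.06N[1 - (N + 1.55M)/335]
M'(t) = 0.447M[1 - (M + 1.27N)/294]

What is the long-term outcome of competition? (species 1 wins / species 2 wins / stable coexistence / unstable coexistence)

unstable coexistence (outcome depends on initial conditions)

Compare the nullcline intercepts: K1/α12 = 335/1.55 = 216 < K2 = 294; K2/α21 = 294/1.27 = 231 < K1 = 335.
Since both are reversed, neither can invade when rare; the interior point is a saddle.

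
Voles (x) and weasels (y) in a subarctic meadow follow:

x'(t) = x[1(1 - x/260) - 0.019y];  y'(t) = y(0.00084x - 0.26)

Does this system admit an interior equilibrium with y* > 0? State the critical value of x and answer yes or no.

The predator equation gives dy/dt > 0 only when x > 0.26/0.00084 = 310.
Without the predator, x → K = 260. Since 260 < 310, the predator cannot invade.

Threshold x = 310; K < 310, so no, the predator goes extinct.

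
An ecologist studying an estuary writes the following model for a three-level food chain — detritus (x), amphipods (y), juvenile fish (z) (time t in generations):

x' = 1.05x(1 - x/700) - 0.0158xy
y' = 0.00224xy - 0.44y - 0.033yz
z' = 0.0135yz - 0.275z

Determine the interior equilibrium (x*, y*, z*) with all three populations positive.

From dz/dt = 0: 0.0135y* = 0.275, so y* = 20.4.
From dx/dt = 0: 1.05(1 - x*/700) = 0.0158·20.4, giving x* = 700·(1 - 0.307) = 485.
From dy/dt = 0: 0.00224·485 - 0.44 = 0.033z*, so z* = 0.647/0.033 = 19.6.

x* ≈ 485, y* ≈ 20.4, z* ≈ 19.6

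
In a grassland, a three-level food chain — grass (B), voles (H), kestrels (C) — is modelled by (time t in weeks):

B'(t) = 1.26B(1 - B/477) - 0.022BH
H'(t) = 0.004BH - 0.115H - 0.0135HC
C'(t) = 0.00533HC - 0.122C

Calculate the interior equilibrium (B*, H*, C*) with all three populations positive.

B* ≈ 286, H* ≈ 22.9, C* ≈ 76.3

From dC/dt = 0: 0.00533H* = 0.122, so H* = 22.9.
From dB/dt = 0: 1.26(1 - B*/477) = 0.022·22.9, giving B* = 477·(1 - 0.4) = 286.
From dH/dt = 0: 0.004·286 - 0.115 = 0.0135C*, so C* = 1.03/0.0135 = 76.3.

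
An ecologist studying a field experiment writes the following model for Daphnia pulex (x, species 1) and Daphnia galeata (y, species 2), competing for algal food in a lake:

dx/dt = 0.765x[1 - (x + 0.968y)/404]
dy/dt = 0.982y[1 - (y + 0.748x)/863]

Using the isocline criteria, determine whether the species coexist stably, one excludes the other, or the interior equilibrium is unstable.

species 2 excludes species 1

Compare the nullcline intercepts: K1/α12 = 404/0.968 = 417 < K2 = 863; K2/α21 = 863/0.748 = 1150 > K1 = 404.
Since the inequalities point opposite ways, species 2 can invade but species 1 cannot.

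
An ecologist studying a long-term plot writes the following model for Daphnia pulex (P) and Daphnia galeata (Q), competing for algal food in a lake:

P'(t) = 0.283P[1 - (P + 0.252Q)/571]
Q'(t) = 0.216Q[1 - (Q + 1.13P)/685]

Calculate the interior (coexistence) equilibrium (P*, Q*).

P* ≈ 557, Q* ≈ 55.6

Setting both brackets to zero gives the nullclines P + 0.252Q = 571 and 1.13P + Q = 685.
Substituting Q = 685 - 1.13P into the first: P(1 - 0.252·1.13) = 571 - 0.252·685.
So P* = 398/0.715 = 557, and then Q* = 685 - 1.13·557 = 55.6.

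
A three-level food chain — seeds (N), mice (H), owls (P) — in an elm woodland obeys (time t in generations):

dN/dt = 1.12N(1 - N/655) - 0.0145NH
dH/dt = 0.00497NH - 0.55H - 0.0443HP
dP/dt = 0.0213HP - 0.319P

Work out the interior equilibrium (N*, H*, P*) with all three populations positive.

From dP/dt = 0: 0.0213H* = 0.319, so H* = 15.
From dN/dt = 0: 1.12(1 - N*/655) = 0.0145·15, giving N* = 655·(1 - 0.194) = 528.
From dH/dt = 0: 0.00497·528 - 0.55 = 0.0443P*, so P* = 2.07/0.0443 = 46.8.

N* ≈ 528, H* ≈ 15, P* ≈ 46.8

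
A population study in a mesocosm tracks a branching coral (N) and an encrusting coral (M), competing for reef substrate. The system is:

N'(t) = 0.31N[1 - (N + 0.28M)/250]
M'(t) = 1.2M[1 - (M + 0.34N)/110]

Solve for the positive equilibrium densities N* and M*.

Setting both brackets to zero gives the nullclines N + 0.28M = 250 and 0.34N + M = 110.
Substituting M = 110 - 0.34N into the first: N(1 - 0.28·0.34) = 250 - 0.28·110.
So N* = 219/0.905 = 242, and then M* = 110 - 0.34·242 = 27.6.

N* ≈ 242, M* ≈ 27.6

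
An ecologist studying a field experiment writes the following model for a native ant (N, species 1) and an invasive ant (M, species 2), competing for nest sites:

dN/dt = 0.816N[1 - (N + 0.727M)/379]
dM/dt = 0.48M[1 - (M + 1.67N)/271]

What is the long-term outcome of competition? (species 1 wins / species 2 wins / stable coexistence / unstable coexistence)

species 1 excludes species 2

Compare the nullcline intercepts: K1/α12 = 379/0.727 = 521 > K2 = 271; K2/α21 = 271/1.67 = 162 < K1 = 379.
Since the inequalities point opposite ways, species 1 can invade but species 2 cannot.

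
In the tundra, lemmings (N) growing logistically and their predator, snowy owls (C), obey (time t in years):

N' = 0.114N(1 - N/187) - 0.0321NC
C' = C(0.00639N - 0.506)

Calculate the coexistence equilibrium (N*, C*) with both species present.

N* ≈ 79.2, C* ≈ 2.05

From dC/dt = 0 with C > 0: 0.00639N* = 0.506, so N* = 79.2.
Substitute into dN/dt = 0: 0.114(1 - 79.2/187) = 0.0321C*.
The bracket is 0.577, giving C* = 0.0657/0.0321 = 2.05.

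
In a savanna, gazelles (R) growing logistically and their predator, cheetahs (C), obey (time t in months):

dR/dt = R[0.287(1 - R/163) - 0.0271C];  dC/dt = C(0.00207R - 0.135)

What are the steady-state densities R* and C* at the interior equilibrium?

R* ≈ 65.2, C* ≈ 6.35

From dC/dt = 0 with C > 0: 0.00207R* = 0.135, so R* = 65.2.
Substitute into dR/dt = 0: 0.287(1 - 65.2/163) = 0.0271C*.
The bracket is 0.6, giving C* = 0.172/0.0271 = 6.35.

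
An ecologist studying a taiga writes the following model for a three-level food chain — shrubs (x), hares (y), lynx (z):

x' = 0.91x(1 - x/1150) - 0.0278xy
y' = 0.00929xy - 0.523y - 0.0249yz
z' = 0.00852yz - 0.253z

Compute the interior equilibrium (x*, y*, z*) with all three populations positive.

x* ≈ 107, y* ≈ 29.7, z* ≈ 18.8

From dz/dt = 0: 0.00852y* = 0.253, so y* = 29.7.
From dx/dt = 0: 0.91(1 - x*/1150) = 0.0278·29.7, giving x* = 1150·(1 - 0.907) = 107.
From dy/dt = 0: 0.00929·107 - 0.523 = 0.0249z*, so z* = 0.469/0.0249 = 18.8.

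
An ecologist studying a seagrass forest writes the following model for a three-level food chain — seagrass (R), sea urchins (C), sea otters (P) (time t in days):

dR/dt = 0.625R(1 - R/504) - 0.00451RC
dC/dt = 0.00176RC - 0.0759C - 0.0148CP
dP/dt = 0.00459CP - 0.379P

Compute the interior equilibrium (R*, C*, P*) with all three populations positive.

R* ≈ 204, C* ≈ 82.6, P* ≈ 19.1

From dP/dt = 0: 0.00459C* = 0.379, so C* = 82.6.
From dR/dt = 0: 0.625(1 - R*/504) = 0.00451·82.6, giving R* = 504·(1 - 0.596) = 204.
From dC/dt = 0: 0.00176·204 - 0.0759 = 0.0148P*, so P* = 0.283/0.0148 = 19.1.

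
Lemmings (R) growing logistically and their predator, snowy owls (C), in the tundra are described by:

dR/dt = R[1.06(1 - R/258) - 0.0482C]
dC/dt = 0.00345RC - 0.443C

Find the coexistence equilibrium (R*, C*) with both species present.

R* ≈ 128, C* ≈ 11

From dC/dt = 0 with C > 0: 0.00345R* = 0.443, so R* = 128.
Substitute into dR/dt = 0: 1.06(1 - 128/258) = 0.0482C*.
The bracket is 0.502, giving C* = 0.532/0.0482 = 11.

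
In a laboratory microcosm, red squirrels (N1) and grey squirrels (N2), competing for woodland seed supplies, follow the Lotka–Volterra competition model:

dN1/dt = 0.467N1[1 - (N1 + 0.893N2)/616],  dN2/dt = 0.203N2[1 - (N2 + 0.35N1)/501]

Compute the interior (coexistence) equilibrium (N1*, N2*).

N1* ≈ 245, N2* ≈ 415

Setting both brackets to zero gives the nullclines N1 + 0.893N2 = 616 and 0.35N1 + N2 = 501.
Substituting N2 = 501 - 0.35N1 into the first: N1(1 - 0.893·0.35) = 616 - 0.893·501.
So N1* = 169/0.687 = 245, and then N2* = 501 - 0.35·245 = 415.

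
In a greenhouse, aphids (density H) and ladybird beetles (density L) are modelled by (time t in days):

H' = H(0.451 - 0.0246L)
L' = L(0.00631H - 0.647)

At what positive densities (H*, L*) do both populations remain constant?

H* ≈ 103, L* ≈ 18.3

Set dL/dt = 0 with L > 0: 0.00631H - 0.647 = 0, so H* = 0.647/0.00631 = 103.
Set dH/dt = 0 with H > 0: 0.451 - 0.0246L = 0, so L* = 0.451/0.0246 = 18.3.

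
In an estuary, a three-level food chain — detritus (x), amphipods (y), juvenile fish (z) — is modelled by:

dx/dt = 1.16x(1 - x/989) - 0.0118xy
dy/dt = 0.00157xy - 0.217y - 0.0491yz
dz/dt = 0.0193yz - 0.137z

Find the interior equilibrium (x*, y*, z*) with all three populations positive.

x* ≈ 918, y* ≈ 7.1, z* ≈ 24.9

From dz/dt = 0: 0.0193y* = 0.137, so y* = 7.1.
From dx/dt = 0: 1.16(1 - x*/989) = 0.0118·7.1, giving x* = 989·(1 - 0.0722) = 918.
From dy/dt = 0: 0.00157·918 - 0.217 = 0.0491z*, so z* = 1.22/0.0491 = 24.9.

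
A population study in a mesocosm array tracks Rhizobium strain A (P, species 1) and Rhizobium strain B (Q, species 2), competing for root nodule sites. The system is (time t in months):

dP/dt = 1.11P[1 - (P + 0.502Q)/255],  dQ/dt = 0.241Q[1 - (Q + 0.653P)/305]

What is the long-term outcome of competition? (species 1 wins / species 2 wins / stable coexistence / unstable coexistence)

stable coexistence

Compare the nullcline intercepts: K1/α12 = 255/0.502 = 508 > K2 = 305; K2/α21 = 305/0.653 = 467 > K1 = 255.
Since both inequalities hold, each species can invade when rare, so the interior equilibrium is stable.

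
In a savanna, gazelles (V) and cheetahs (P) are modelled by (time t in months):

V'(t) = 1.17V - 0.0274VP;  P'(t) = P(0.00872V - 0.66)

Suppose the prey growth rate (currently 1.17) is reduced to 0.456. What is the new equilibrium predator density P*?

P* ≈ 16.6

At the interior fixed point, setting dV/dt = 0 with V > 0 fixes P* = (prey growth rate)/(VP coefficient) — independent of the other coefficients.
With the change, P* = 0.456/0.0274 = 16.6; it falls from 42.7.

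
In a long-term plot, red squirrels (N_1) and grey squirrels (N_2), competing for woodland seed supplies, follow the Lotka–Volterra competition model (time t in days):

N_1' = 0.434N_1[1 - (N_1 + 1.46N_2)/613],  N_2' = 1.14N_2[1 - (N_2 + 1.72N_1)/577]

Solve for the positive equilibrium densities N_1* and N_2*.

N_1* ≈ 152, N_2* ≈ 316

Setting both brackets to zero gives the nullclines N_1 + 1.46N_2 = 613 and 1.72N_1 + N_2 = 577.
Substituting N_2 = 577 - 1.72N_1 into the first: N_1(1 - 1.46·1.72) = 613 - 1.46·577.
So N_1* = -229/-1.51 = 152, and then N_2* = 577 - 1.72·152 = 316.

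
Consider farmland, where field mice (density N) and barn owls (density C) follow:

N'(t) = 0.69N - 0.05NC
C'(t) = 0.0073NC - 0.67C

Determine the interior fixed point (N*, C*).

N* ≈ 91.8, C* ≈ 13.8

Set dC/dt = 0 with C > 0: 0.0073N - 0.67 = 0, so N* = 0.67/0.0073 = 91.8.
Set dN/dt = 0 with N > 0: 0.69 - 0.05C = 0, so C* = 0.69/0.05 = 13.8.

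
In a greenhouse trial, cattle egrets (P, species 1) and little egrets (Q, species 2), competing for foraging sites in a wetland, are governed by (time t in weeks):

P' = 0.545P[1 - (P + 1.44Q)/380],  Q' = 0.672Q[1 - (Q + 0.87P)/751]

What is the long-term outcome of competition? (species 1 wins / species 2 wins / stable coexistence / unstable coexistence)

species 2 excludes species 1

Compare the nullcline intercepts: K1/α12 = 380/1.44 = 264 < K2 = 751; K2/α21 = 751/0.87 = 863 > K1 = 380.
Since the inequalities point opposite ways, species 2 can invade but species 1 cannot.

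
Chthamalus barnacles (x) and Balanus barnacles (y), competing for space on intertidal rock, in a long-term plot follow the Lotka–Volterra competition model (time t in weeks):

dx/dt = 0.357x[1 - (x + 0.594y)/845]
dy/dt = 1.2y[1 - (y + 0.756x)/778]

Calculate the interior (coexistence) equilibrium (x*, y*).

x* ≈ 695, y* ≈ 253

Setting both brackets to zero gives the nullclines x + 0.594y = 845 and 0.756x + y = 778.
Substituting y = 778 - 0.756x into the first: x(1 - 0.594·0.756) = 845 - 0.594·778.
So x* = 383/0.551 = 695, and then y* = 778 - 0.756·695 = 253.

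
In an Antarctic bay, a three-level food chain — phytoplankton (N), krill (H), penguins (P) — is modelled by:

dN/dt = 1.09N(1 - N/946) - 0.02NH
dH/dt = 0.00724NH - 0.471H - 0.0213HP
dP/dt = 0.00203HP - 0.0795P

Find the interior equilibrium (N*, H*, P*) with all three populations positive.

From dP/dt = 0: 0.00203H* = 0.0795, so H* = 39.2.
From dN/dt = 0: 1.09(1 - N*/946) = 0.02·39.2, giving N* = 946·(1 - 0.719) = 266.
From dH/dt = 0: 0.00724·266 - 0.471 = 0.0213P*, so P* = 1.46/0.0213 = 68.4.

N* ≈ 266, H* ≈ 39.2, P* ≈ 68.4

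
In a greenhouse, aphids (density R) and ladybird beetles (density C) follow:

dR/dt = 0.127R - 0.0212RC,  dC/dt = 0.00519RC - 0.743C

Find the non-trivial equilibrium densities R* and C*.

R* ≈ 143, C* ≈ 5.99

Set dC/dt = 0 with C > 0: 0.00519R - 0.743 = 0, so R* = 0.743/0.00519 = 143.
Set dR/dt = 0 with R > 0: 0.127 - 0.0212C = 0, so C* = 0.127/0.0212 = 5.99.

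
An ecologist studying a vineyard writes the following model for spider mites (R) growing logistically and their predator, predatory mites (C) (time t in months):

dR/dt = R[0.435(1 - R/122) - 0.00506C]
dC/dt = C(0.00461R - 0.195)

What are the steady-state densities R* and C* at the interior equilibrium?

From dC/dt = 0 with C > 0: 0.00461R* = 0.195, so R* = 42.3.
Substitute into dR/dt = 0: 0.435(1 - 42.3/122) = 0.00506C*.
The bracket is 0.653, giving C* = 0.284/0.00506 = 56.2.

R* ≈ 42.3, C* ≈ 56.2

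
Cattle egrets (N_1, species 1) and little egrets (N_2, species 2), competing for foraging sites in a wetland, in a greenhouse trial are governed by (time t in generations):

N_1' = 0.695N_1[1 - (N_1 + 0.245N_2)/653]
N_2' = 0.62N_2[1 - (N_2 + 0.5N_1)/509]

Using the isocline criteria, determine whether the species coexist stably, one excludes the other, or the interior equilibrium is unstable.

stable coexistence

Compare the nullcline intercepts: K1/α12 = 653/0.245 = 2670 > K2 = 509; K2/α21 = 509/0.5 = 1020 > K1 = 653.
Since both inequalities hold, each species can invade when rare, so the interior equilibrium is stable.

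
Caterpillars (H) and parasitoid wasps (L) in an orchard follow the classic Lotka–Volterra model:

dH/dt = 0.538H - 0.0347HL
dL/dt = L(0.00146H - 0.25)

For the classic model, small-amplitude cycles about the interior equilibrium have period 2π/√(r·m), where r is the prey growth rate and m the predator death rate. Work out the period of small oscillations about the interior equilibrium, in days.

Here r = 0.538 and m = 0.25, so r·m = 0.135.
ω = √0.135 = 0.367 per day, hence T = 2π/ω ≈ 17.1 days.

T ≈ 17.1 days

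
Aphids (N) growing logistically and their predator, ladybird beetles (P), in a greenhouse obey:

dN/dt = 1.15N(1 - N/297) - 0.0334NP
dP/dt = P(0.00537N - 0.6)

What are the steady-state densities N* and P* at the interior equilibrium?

N* ≈ 112, P* ≈ 21.5

From dP/dt = 0 with P > 0: 0.00537N* = 0.6, so N* = 112.
Substitute into dN/dt = 0: 1.15(1 - 112/297) = 0.0334P*.
The bracket is 0.624, giving P* = 0.717/0.0334 = 21.5.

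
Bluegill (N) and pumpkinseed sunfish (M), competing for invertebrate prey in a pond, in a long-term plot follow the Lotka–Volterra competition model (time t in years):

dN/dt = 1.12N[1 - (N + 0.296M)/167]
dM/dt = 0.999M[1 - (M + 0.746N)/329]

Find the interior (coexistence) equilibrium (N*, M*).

Setting both brackets to zero gives the nullclines N + 0.296M = 167 and 0.746N + M = 329.
Substituting M = 329 - 0.746N into the first: N(1 - 0.296·0.746) = 167 - 0.296·329.
So N* = 69.6/0.779 = 89.3, and then M* = 329 - 0.746·89.3 = 262.

N* ≈ 89.3, M* ≈ 262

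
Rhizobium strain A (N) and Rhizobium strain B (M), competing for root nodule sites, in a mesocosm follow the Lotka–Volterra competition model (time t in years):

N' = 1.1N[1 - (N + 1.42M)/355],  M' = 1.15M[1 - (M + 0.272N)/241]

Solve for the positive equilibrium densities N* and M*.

N* ≈ 20.8, M* ≈ 235

Setting both brackets to zero gives the nullclines N + 1.42M = 355 and 0.272N + M = 241.
Substituting M = 241 - 0.272N into the first: N(1 - 1.42·0.272) = 355 - 1.42·241.
So N* = 12.8/0.614 = 20.8, and then M* = 241 - 0.272·20.8 = 235.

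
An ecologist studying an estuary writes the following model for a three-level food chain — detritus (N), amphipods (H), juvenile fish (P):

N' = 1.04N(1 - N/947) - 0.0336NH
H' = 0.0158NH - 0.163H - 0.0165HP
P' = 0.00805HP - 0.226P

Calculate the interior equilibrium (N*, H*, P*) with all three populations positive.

N* ≈ 88, H* ≈ 28.1, P* ≈ 74.4

From dP/dt = 0: 0.00805H* = 0.226, so H* = 28.1.
From dN/dt = 0: 1.04(1 - N*/947) = 0.0336·28.1, giving N* = 947·(1 - 0.907) = 88.
From dH/dt = 0: 0.0158·88 - 0.163 = 0.0165P*, so P* = 1.23/0.0165 = 74.4.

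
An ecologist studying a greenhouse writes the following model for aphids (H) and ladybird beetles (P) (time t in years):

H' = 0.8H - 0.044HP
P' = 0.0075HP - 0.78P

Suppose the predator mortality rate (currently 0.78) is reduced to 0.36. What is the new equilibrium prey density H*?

At the interior fixed point, setting dP/dt = 0 with P > 0 fixes H* = (predator death rate)/(HP coefficient) — independent of the other coefficients.
With the change, H* = 0.36/0.0075 = 48; it falls from 104.

H* ≈ 48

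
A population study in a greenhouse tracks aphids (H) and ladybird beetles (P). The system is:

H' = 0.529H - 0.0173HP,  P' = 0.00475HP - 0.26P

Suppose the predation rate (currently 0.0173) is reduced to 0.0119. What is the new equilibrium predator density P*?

P* ≈ 44.5

At the interior fixed point, setting dH/dt = 0 with H > 0 fixes P* = (prey growth rate)/(HP coefficient) — independent of the other coefficients.
With the change, P* = 0.529/0.0119 = 44.5; it rises from 30.6.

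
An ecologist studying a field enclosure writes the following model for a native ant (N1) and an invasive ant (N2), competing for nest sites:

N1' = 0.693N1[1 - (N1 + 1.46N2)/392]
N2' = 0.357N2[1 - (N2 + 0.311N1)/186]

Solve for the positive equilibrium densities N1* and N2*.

Setting both brackets to zero gives the nullclines N1 + 1.46N2 = 392 and 0.311N1 + N2 = 186.
Substituting N2 = 186 - 0.311N1 into the first: N1(1 - 1.46·0.311) = 392 - 1.46·186.
So N1* = 120/0.546 = 221, and then N2* = 186 - 0.311·221 = 117.

N1* ≈ 221, N2* ≈ 117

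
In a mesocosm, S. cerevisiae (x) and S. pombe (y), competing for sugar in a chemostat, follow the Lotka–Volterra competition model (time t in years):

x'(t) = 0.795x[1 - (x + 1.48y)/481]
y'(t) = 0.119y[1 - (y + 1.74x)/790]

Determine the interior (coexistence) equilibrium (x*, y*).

x* ≈ 437, y* ≈ 29.8

Setting both brackets to zero gives the nullclines x + 1.48y = 481 and 1.74x + y = 790.
Substituting y = 790 - 1.74x into the first: x(1 - 1.48·1.74) = 481 - 1.48·790.
So x* = -688/-1.58 = 437, and then y* = 790 - 1.74·437 = 29.8.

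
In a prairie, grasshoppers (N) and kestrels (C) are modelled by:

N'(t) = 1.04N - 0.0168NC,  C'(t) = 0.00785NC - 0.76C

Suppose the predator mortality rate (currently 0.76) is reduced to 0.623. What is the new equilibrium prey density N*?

At the interior fixed point, setting dC/dt = 0 with C > 0 fixes N* = (predator death rate)/(NC coefficient) — independent of the other coefficients.
With the change, N* = 0.623/0.00785 = 79.4; it falls from 96.8.

N* ≈ 79.4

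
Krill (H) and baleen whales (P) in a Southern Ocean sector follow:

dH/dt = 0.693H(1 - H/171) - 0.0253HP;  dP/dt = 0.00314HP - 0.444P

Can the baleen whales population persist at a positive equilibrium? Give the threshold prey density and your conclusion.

The predator equation gives dP/dt > 0 only when H > 0.444/0.00314 = 141.
Without the predator, H → K = 171. Since 171 > 141, the predator can invade and persist.

Threshold H = 141; K > 141, so yes, the predator persists.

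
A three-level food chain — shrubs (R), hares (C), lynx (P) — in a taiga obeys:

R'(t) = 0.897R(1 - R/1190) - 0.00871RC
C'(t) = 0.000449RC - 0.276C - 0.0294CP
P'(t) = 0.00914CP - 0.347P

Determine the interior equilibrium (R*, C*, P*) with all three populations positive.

From dP/dt = 0: 0.00914C* = 0.347, so C* = 38.
From dR/dt = 0: 0.897(1 - R*/1190) = 0.00871·38, giving R* = 1190·(1 - 0.369) = 751.
From dC/dt = 0: 0.000449·751 - 0.276 = 0.0294P*, so P* = 0.0613/0.0294 = 2.09.

R* ≈ 751, C* ≈ 38, P* ≈ 2.09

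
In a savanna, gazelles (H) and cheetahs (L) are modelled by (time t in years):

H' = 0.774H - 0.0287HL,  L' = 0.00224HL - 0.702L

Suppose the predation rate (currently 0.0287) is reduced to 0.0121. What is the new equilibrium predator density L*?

L* ≈ 64

At the interior fixed point, setting dH/dt = 0 with H > 0 fixes L* = (prey growth rate)/(HL coefficient) — independent of the other coefficients.
With the change, L* = 0.774/0.0121 = 64; it rises from 27.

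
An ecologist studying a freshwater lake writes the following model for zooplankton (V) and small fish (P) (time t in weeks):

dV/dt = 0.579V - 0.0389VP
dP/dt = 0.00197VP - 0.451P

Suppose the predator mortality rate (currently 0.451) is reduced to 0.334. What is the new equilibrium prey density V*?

At the interior fixed point, setting dP/dt = 0 with P > 0 fixes V* = (predator death rate)/(VP coefficient) — independent of the other coefficients.
With the change, V* = 0.334/0.00197 = 170; it falls from 229.

V* ≈ 170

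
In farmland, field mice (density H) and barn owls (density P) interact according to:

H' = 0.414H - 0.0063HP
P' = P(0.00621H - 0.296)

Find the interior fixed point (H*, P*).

H* ≈ 47.7, P* ≈ 65.7

Set dP/dt = 0 with P > 0: 0.00621H - 0.296 = 0, so H* = 0.296/0.00621 = 47.7.
Set dH/dt = 0 with H > 0: 0.414 - 0.0063P = 0, so P* = 0.414/0.0063 = 65.7.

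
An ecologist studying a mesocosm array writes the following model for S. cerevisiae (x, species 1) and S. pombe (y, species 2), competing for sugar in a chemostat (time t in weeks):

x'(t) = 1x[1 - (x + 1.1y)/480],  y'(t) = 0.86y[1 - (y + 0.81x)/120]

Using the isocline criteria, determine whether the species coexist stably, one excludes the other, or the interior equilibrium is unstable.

species 1 excludes species 2

Compare the nullcline intercepts: K1/α12 = 480/1.1 = 436 > K2 = 120; K2/α21 = 120/0.81 = 148 < K1 = 480.
Since the inequalities point opposite ways, species 1 can invade but species 2 cannot.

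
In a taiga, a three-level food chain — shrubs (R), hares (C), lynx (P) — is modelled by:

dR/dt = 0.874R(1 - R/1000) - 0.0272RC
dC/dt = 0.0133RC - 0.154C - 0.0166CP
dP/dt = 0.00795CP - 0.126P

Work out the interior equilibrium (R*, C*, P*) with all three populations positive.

From dP/dt = 0: 0.00795C* = 0.126, so C* = 15.8.
From dR/dt = 0: 0.874(1 - R*/1000) = 0.0272·15.8, giving R* = 1000·(1 - 0.493) = 507.
From dC/dt = 0: 0.0133·507 - 0.154 = 0.0166P*, so P* = 6.59/0.0166 = 397.

R* ≈ 507, C* ≈ 15.8, P* ≈ 397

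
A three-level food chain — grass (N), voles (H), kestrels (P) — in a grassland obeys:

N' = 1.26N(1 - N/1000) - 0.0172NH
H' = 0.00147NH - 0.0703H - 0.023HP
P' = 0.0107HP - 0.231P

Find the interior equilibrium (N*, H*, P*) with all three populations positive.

From dP/dt = 0: 0.0107H* = 0.231, so H* = 21.6.
From dN/dt = 0: 1.26(1 - N*/1000) = 0.0172·21.6, giving N* = 1000·(1 - 0.295) = 705.
From dH/dt = 0: 0.00147·705 - 0.0703 = 0.023P*, so P* = 0.966/0.023 = 42.

N* ≈ 705, H* ≈ 21.6, P* ≈ 42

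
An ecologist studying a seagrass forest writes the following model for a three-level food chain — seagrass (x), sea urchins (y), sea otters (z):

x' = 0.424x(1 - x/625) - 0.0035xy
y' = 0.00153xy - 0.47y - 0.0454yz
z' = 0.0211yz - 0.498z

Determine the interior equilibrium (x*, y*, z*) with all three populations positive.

x* ≈ 503, y* ≈ 23.6, z* ≈ 6.61

From dz/dt = 0: 0.0211y* = 0.498, so y* = 23.6.
From dx/dt = 0: 0.424(1 - x*/625) = 0.0035·23.6, giving x* = 625·(1 - 0.195) = 503.
From dy/dt = 0: 0.00153·503 - 0.47 = 0.0454z*, so z* = 0.3/0.0454 = 6.61.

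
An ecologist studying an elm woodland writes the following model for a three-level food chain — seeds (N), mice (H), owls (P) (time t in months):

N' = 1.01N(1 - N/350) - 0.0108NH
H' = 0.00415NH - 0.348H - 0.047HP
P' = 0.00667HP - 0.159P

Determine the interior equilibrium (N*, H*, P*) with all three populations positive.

N* ≈ 261, H* ≈ 23.8, P* ≈ 15.6

From dP/dt = 0: 0.00667H* = 0.159, so H* = 23.8.
From dN/dt = 0: 1.01(1 - N*/350) = 0.0108·23.8, giving N* = 350·(1 - 0.255) = 261.
From dH/dt = 0: 0.00415·261 - 0.348 = 0.047P*, so P* = 0.734/0.047 = 15.6.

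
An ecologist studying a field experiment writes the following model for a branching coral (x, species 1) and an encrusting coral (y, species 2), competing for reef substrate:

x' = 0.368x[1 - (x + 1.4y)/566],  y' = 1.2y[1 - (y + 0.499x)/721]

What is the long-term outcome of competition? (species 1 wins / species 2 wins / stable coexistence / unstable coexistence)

Compare the nullcline intercepts: K1/α12 = 566/1.4 = 404 < K2 = 721; K2/α21 = 721/0.499 = 1440 > K1 = 566.
Since the inequalities point opposite ways, species 2 can invade but species 1 cannot.

species 2 excludes species 1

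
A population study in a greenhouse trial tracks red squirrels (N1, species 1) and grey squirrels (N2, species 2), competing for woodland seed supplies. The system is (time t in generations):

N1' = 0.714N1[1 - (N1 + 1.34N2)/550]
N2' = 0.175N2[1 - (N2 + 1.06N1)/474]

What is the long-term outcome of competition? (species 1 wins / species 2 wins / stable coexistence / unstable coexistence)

Compare the nullcline intercepts: K1/α12 = 550/1.34 = 410 < K2 = 474; K2/α21 = 474/1.06 = 447 < K1 = 550.
Since both are reversed, neither can invade when rare; the interior point is a saddle.

unstable coexistence (outcome depends on initial conditions)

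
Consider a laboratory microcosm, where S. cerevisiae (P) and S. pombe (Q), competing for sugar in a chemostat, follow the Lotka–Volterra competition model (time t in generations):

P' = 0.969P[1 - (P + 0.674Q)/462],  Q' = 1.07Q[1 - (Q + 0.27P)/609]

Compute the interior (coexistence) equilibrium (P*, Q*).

Setting both brackets to zero gives the nullclines P + 0.674Q = 462 and 0.27P + Q = 609.
Substituting Q = 609 - 0.27P into the first: P(1 - 0.674·0.27) = 462 - 0.674·609.
So P* = 51.5/0.818 = 63, and then Q* = 609 - 0.27·63 = 592.

P* ≈ 63, Q* ≈ 592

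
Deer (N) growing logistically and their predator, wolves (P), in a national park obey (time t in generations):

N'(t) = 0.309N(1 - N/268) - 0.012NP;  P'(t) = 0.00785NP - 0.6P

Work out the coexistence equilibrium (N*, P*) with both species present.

N* ≈ 76.4, P* ≈ 18.4

From dP/dt = 0 with P > 0: 0.00785N* = 0.6, so N* = 76.4.
Substitute into dN/dt = 0: 0.309(1 - 76.4/268) = 0.012P*.
The bracket is 0.715, giving P* = 0.221/0.012 = 18.4.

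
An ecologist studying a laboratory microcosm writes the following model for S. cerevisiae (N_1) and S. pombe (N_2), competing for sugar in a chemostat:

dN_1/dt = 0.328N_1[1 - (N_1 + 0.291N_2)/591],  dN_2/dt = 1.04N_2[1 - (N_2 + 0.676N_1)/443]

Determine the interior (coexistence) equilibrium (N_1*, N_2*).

N_1* ≈ 575, N_2* ≈ 54.1

Setting both brackets to zero gives the nullclines N_1 + 0.291N_2 = 591 and 0.676N_1 + N_2 = 443.
Substituting N_2 = 443 - 0.676N_1 into the first: N_1(1 - 0.291·0.676) = 591 - 0.291·443.
So N_1* = 462/0.803 = 575, and then N_2* = 443 - 0.676·575 = 54.1.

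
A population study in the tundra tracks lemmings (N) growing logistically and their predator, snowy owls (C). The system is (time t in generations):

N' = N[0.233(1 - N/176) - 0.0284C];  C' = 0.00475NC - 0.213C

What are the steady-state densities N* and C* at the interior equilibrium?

N* ≈ 44.8, C* ≈ 6.11

From dC/dt = 0 with C > 0: 0.00475N* = 0.213, so N* = 44.8.
Substitute into dN/dt = 0: 0.233(1 - 44.8/176) = 0.0284C*.
The bracket is 0.745, giving C* = 0.174/0.0284 = 6.11.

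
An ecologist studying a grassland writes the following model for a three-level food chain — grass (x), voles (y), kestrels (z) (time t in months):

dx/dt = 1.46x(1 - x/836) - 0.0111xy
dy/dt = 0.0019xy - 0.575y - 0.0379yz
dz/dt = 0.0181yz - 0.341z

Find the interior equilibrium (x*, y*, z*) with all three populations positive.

From dz/dt = 0: 0.0181y* = 0.341, so y* = 18.8.
From dx/dt = 0: 1.46(1 - x*/836) = 0.0111·18.8, giving x* = 836·(1 - 0.143) = 716.
From dy/dt = 0: 0.0019·716 - 0.575 = 0.0379z*, so z* = 0.786/0.0379 = 20.7.

x* ≈ 716, y* ≈ 18.8, z* ≈ 20.7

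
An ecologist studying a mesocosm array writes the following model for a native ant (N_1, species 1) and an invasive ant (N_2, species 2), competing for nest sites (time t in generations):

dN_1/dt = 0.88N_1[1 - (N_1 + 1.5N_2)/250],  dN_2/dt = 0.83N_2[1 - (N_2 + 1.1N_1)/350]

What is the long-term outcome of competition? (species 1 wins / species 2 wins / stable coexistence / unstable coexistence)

species 2 excludes species 1

Compare the nullcline intercepts: K1/α12 = 250/1.5 = 167 < K2 = 350; K2/α21 = 350/1.1 = 318 > K1 = 250.
Since the inequalities point opposite ways, species 2 can invade but species 1 cannot.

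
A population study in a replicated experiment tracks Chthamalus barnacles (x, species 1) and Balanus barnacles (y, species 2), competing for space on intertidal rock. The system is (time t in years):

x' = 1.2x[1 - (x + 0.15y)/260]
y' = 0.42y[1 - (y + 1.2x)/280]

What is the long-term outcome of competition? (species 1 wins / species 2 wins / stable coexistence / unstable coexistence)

Compare the nullcline intercepts: K1/α12 = 260/0.15 = 1730 > K2 = 280; K2/α21 = 280/1.2 = 233 < K1 = 260.
Since the inequalities point opposite ways, species 1 can invade but species 2 cannot.

species 1 excludes species 2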